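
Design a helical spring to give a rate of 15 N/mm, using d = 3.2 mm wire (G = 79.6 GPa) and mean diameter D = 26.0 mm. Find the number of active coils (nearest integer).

N_a = Gd⁴/(8D³k) = (79.6×10³ × 3.2⁴)/(8 × 26.0³ × 15)
    = 8.34666e+06 / 2.10912e+06 = 3.957 → 4 coils

4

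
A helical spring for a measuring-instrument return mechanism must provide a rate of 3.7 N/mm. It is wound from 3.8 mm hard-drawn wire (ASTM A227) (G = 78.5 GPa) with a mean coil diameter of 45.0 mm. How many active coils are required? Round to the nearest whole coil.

N_a = Gd⁴/(8D³k) = (78.5×10³ × 3.8⁴)/(8 × 45.0³ × 3.7)
    = 1.63683e+07 / 2.6973e+06 = 6.068 → 6 coils

6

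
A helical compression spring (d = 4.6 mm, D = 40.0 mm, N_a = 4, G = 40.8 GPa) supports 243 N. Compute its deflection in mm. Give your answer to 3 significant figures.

k = Gd⁴/(8D³N_a) = (40.8×10³)(4.6⁴)/(8·40.0³·4) = 8.9199 N/mm
δ = F/k = 243 / 8.9199 = 27.242 mm

27.2 mm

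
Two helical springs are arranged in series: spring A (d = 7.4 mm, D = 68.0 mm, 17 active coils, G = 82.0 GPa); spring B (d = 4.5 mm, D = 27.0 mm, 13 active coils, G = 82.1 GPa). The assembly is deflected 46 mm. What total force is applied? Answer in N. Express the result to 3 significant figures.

k_A = Gd⁴/(8D³N_a) = (82.0×10³)(7.4⁴)/(8·68.0³·17) = 5.7501 N/mm
k_B = Gd⁴/(8D³N_a) = (82.1×10³)(4.5⁴)/(8·27.0³·13) = 16.446 N/mm
Series: 1/k_eq = 1/5.7501 + 1/16.446 = 0.23471; k_eq = 4.2605 N/mm
F = k_eq·δ = 4.2605·46 = 195.98 N

196 N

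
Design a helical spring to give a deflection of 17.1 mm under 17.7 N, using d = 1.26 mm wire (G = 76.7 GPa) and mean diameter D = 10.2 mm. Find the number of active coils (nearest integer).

22

Required rate k = F/δ = 17.7/17.1 = 1.0351 N/mm
N_a = Gd⁴/(8D³k) = (76.7×10³ × 1.26⁴)/(8 × 10.2³ × 1.0351)
    = 193320 / 8787.55 = 22 → 22 coils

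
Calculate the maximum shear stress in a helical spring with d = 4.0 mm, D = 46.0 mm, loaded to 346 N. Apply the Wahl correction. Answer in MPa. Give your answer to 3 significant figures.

Spring index C = D/d = 46.0/4.0 = 11.5000
K_W = (4C−1)/(4C−4) + 0.615/C = 45.000/42.000 + 0.0535 = 1.1249
τ₀ = 8FD/(πd³) = 8·346·46.0/(π·4.0³) = 127328/201.06 = 633.28 MPa
τ_max = K·τ₀ = 1.1249 × 633.28 = 712.38 MPa

712 MPa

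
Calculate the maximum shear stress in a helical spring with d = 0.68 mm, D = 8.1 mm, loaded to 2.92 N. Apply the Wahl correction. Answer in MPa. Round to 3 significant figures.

Spring index C = D/d = 8.1/0.68 = 11.9118
K_W = (4C−1)/(4C−4) + 0.615/C = 46.647/43.647 + 0.0516 = 1.1204
τ₀ = 8FD/(πd³) = 8·2.92·8.1/(π·0.68³) = 189.216/0.98782 = 191.55 MPa
τ_max = K·τ₀ = 1.1204 × 191.55 = 214.61 MPa

215 MPa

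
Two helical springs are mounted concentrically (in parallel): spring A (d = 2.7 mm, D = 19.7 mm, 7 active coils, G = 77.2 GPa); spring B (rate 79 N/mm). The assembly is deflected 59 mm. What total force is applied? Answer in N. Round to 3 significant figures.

k_A = Gd⁴/(8D³N_a) = (77.2×10³)(2.7⁴)/(8·19.7³·7) = 9.5827 N/mm
Parallel: k_eq = 9.5827 + 79 = 88.583 N/mm
F = k_eq·δ = 88.583·59 = 5226.4 N

5230 N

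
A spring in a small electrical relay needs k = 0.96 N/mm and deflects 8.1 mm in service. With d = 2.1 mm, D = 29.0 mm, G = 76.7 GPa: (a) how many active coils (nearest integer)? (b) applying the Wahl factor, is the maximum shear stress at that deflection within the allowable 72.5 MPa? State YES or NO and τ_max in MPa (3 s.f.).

N_a = Gd⁴/(8D³k) = (76.7×10³)(2.1⁴)/(8·29.0³·0.96) = 7.964 → N_a = 8
Actual rate k = Gd⁴/(8D³·8) = 0.95565 N/mm
Working load F = kδ = 0.95565·8.1 = 7.7408 N
C = 29.0/2.1 = 13.8095; K_W = (4C−1)/(4C−4)+0.615/C = 1.1031
τ_max = K_W·8FD/(πd³) = 1.1031·61.725 = 68.088 MPa
τ_max ≤ 72.5 MPa → acceptable

(a) 8 coils; (b) YES, τ_max = 68.1 MPa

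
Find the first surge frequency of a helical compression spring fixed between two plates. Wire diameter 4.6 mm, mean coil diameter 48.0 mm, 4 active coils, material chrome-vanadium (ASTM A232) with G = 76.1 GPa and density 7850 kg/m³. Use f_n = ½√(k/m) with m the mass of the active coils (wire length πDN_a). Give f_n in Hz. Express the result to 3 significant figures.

k = Gd⁴/(8D³N_a) = (76.1×10³)(4.6⁴)/(8·48.0³·4) = 9.6281 N/mm = 9628.1 N/m
Wire length L = πDN_a = π·48.0·4 = 603.19 mm
m = ρ·(πd²/4)·L = 7850 × 16.619×10⁻⁶ m² × 0.60319 m = 0.078691 kg
f_n = ½√(k/m) = 0.5·√(9628.1/0.078691) = 0.5·√(1.2235e+05) = 174.9 Hz

175 Hz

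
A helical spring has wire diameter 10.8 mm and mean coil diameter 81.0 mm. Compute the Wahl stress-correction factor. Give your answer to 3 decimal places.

1.197

C = D/d = 81.0/10.8 = 7.5000
K_W = (4C−1)/(4C−4) + 0.615/C = 29.000/26.000 + 0.0820 = 1.1974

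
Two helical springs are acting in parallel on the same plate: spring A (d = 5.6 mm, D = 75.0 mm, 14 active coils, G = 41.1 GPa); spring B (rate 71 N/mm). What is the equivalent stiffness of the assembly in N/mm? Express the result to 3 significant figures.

71.9 N/mm

k_A = Gd⁴/(8D³N_a) = (41.1×10³)(5.6⁴)/(8·75.0³·14) = 0.85545 N/mm
Parallel: k_eq = 0.85545 + 71 = 71.855 N/mm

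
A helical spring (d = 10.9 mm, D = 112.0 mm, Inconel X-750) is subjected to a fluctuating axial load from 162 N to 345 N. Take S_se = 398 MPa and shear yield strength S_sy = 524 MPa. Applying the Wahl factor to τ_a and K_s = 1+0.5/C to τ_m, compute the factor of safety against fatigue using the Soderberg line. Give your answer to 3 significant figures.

5.90

C = D/d = 112.0/10.9 = 10.2752; K_W = (4C−1)/(4C−4)+0.615/C = 1.1407; K_s = 1+0.5/C = 1.0487
F_a = (F_max−F_min)/2 = 91.5 N; F_m = (F_max+F_min)/2 = 253.5 N
τ_a = K_W·8F_aD/(πd³) = 1.1407 × 20.151 = 22.987 MPa
τ_m = K_s·8F_mD/(πd³) = 1.0487 × 55.829 = 58.545 MPa
Soderberg: 1/n_f = τ_a/S_se + τ_m/S_sy = 22.987/398 + 58.545/524 = 0.05776 + 0.11173 = 0.16948
n_f = 1/0.16948 = 5.9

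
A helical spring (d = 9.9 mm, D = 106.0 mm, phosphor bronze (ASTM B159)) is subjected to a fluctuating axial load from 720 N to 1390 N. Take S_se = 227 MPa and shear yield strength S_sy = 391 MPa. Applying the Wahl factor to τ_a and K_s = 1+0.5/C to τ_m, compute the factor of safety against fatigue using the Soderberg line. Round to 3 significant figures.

0.799

C = D/d = 106.0/9.9 = 10.7071; K_W = (4C−1)/(4C−4)+0.615/C = 1.1347; K_s = 1+0.5/C = 1.0467
F_a = (F_max−F_min)/2 = 335 N; F_m = (F_max+F_min)/2 = 1055 N
τ_a = K_W·8F_aD/(πd³) = 1.1347 × 93.193 = 105.75 MPa
τ_m = K_s·8F_mD/(πd³) = 1.0467 × 293.49 = 307.2 MPa
Soderberg: 1/n_f = τ_a/S_se + τ_m/S_sy = 105.75/227 + 307.2/391 = 0.46584 + 0.78567 = 1.2515
n_f = 1/1.2515 = 0.799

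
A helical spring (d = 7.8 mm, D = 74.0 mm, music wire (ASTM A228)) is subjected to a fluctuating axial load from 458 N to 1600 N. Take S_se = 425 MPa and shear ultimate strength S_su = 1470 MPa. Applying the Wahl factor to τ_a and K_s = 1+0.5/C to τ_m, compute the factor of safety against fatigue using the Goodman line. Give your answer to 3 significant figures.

1.10

C = D/d = 74.0/7.8 = 9.4872; K_W = (4C−1)/(4C−4)+0.615/C = 1.1532; K_s = 1+0.5/C = 1.0527
F_a = (F_max−F_min)/2 = 571 N; F_m = (F_max+F_min)/2 = 1029 N
τ_a = K_W·8F_aD/(πd³) = 1.1532 × 226.74 = 261.47 MPa
τ_m = K_s·8F_mD/(πd³) = 1.0527 × 408.6 = 430.14 MPa
Goodman: 1/n_f = τ_a/S_se + τ_m/S_su = 261.47/425 + 430.14/1470 = 0.61523 + 0.29261 = 0.90784
n_f = 1/0.90784 = 1.102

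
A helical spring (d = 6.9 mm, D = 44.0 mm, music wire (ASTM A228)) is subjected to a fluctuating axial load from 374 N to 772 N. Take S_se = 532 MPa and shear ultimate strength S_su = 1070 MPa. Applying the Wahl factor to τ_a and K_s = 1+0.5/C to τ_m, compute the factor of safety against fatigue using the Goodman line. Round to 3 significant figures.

C = D/d = 44.0/6.9 = 6.3768; K_W = (4C−1)/(4C−4)+0.615/C = 1.2359; K_s = 1+0.5/C = 1.0784
F_a = (F_max−F_min)/2 = 199 N; F_m = (F_max+F_min)/2 = 573 N
τ_a = K_W·8F_aD/(πd³) = 1.2359 × 67.873 = 83.887 MPa
τ_m = K_s·8F_mD/(πd³) = 1.0784 × 195.43 = 210.76 MPa
Goodman: 1/n_f = τ_a/S_se + τ_m/S_su = 83.887/532 + 210.76/1070 = 0.15768 + 0.19697 = 0.35465
n_f = 1/0.35465 = 2.82

2.82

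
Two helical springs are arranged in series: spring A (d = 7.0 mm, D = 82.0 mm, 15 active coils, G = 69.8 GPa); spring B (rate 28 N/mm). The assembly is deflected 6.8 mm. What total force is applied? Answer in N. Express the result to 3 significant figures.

k_A = Gd⁴/(8D³N_a) = (69.8×10³)(7.0⁴)/(8·82.0³·15) = 2.5329 N/mm
Series: 1/k_eq = 1/2.5329 + 1/28 = 0.43051; k_eq = 2.3228 N/mm
F = k_eq·δ = 2.3228·6.8 = 15.795 N

15.8 N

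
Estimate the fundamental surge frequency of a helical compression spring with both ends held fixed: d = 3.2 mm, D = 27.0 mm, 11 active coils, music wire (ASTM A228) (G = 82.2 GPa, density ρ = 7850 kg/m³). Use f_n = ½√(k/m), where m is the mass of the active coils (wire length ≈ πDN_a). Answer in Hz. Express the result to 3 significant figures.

k = Gd⁴/(8D³N_a) = (82.2×10³)(3.2⁴)/(8·27.0³·11) = 4.9762 N/mm = 4976.2 N/m
Wire length L = πDN_a = π·27.0·11 = 933.05 mm
m = ρ·(πd²/4)·L = 7850 × 8.0425×10⁻⁶ m² × 0.93305 m = 0.058907 kg
f_n = ½√(k/m) = 0.5·√(4976.2/0.058907) = 0.5·√(84476) = 145.32 Hz

145 Hz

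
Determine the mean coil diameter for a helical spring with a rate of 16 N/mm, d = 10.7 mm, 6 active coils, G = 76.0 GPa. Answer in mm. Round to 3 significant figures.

D = (Gd⁴/(8N_a·k))^(1/3) = (76.0×10³·10.7⁴/(8·6·16))^(1/3)
  = (1.29714e+06)^(1/3) = 109.0592 mm

109 mm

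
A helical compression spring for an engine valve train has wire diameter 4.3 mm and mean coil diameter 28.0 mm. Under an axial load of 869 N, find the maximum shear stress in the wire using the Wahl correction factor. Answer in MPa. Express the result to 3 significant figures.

Spring index C = D/d = 28.0/4.3 = 6.5116
K_W = (4C−1)/(4C−4) + 0.615/C = 25.047/22.047 + 0.0944 = 1.2305
τ₀ = 8FD/(πd³) = 8·869·28.0/(π·4.3³) = 194656/249.78 = 779.31 MPa
τ_max = K·τ₀ = 1.2305 × 779.31 = 958.96 MPa

959 MPa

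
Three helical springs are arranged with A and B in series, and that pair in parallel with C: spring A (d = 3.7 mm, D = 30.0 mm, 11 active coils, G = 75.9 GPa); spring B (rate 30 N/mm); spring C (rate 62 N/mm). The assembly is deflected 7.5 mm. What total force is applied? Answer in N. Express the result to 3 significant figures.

502 N

k_A = Gd⁴/(8D³N_a) = (75.9×10³)(3.7⁴)/(8·30.0³·11) = 5.9869 N/mm
Springs A,B series: k_AB = 1/(1/5.9869+1/30) = 4.9909 N/mm; parallel with C: k_eq = 4.9909+62 = 66.991 N/mm
F = k_eq·δ = 66.991·7.5 = 502.43 N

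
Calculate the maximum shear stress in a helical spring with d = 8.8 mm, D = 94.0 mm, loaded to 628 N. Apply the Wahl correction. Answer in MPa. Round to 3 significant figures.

Spring index C = D/d = 94.0/8.8 = 10.6818
K_W = (4C−1)/(4C−4) + 0.615/C = 41.727/38.727 + 0.0576 = 1.1350
τ₀ = 8FD/(πd³) = 8·628·94.0/(π·8.8³) = 472256/2140.9 = 220.59 MPa
τ_max = K·τ₀ = 1.1350 × 220.59 = 250.37 MPa

250 MPa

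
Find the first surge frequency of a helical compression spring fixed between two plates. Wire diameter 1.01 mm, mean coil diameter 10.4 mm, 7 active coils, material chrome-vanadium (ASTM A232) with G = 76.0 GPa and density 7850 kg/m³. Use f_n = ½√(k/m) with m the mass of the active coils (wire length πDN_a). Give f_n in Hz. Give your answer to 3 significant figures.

k = Gd⁴/(8D³N_a) = (76.0×10³)(1.01⁴)/(8·10.4³·7) = 1.2555 N/mm = 1255.5 N/m
Wire length L = πDN_a = π·10.4·7 = 228.71 mm
m = ρ·(πd²/4)·L = 7850 × 0.80118×10⁻⁶ m² × 0.22871 m = 0.0014384 kg
f_n = ½√(k/m) = 0.5·√(1255.5/0.0014384) = 0.5·√(8.7283e+05) = 467.13 Hz

467 Hz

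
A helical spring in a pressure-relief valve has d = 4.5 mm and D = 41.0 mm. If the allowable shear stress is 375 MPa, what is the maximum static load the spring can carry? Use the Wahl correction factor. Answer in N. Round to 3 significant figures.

282 N

C = D/d = 41.0/4.5 = 9.1111
K_W = (4C−1)/(4C−4) + 0.615/C = 35.444/32.444 + 0.0675 = 1.1600
τ_max = K·8FD/(πd³) → F_max = τ_allow·πd³/(8DK)
F_max = 375·π·4.5³/(8·41.0·1.1600) = 1.0735e+05/380.47 = 282.16 N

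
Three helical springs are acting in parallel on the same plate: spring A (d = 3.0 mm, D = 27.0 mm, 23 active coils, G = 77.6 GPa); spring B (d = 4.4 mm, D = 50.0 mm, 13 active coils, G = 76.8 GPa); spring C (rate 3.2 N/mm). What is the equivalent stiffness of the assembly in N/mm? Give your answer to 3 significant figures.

k_A = Gd⁴/(8D³N_a) = (77.6×10³)(3.0⁴)/(8·27.0³·23) = 1.7356 N/mm
k_B = Gd⁴/(8D³N_a) = (76.8×10³)(4.4⁴)/(8·50.0³·13) = 2.2143 N/mm
Parallel: k_eq = 1.7356 + 2.2143 + 3.2 = 7.1498 N/mm

7.15 N/mm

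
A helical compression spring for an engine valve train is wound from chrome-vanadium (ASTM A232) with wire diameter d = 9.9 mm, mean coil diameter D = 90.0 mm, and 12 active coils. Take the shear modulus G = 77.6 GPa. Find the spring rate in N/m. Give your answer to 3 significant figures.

10700 N/m

k = Gd⁴/(8D³N_a) = (77.6×10³ × 9.9⁴) / (8 × 90.0³ × 12)
  = 7.45423e+08 / 6.9984e+07 = 10.651 N/mm = 10651 N/m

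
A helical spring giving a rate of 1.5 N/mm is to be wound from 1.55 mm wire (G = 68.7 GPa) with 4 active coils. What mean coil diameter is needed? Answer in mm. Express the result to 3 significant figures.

D = (Gd⁴/(8N_a·k))^(1/3) = (68.7×10³·1.55⁴/(8·4·1.5))^(1/3)
  = (8261.18)^(1/3) = 20.2153 mm

20.2 mm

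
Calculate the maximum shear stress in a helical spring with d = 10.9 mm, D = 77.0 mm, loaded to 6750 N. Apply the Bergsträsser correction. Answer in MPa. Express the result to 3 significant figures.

Spring index C = D/d = 77.0/10.9 = 7.0642
K_B = (4C+2)/(4C−3) = 30.257/25.257 = 1.1980
τ₀ = 8FD/(πd³) = 8·6750·77.0/(π·10.9³) = 4.158e+06/4068.5 = 1022 MPa
τ_max = K·τ₀ = 1.1980 × 1022 = 1224.3 MPa

1220 MPa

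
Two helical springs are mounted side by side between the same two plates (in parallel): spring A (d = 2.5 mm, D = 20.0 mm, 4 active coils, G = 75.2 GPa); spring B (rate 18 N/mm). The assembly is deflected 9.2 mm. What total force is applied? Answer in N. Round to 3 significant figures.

k_A = Gd⁴/(8D³N_a) = (75.2×10³)(2.5⁴)/(8·20.0³·4) = 11.475 N/mm
Parallel: k_eq = 11.475 + 18 = 29.475 N/mm
F = k_eq·δ = 29.475·9.2 = 271.17 N

271 N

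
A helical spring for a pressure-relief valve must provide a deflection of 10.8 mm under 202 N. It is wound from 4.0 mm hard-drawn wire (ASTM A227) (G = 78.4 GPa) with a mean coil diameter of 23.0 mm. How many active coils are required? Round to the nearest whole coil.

11

Required rate k = F/δ = 202/10.8 = 18.704 N/mm
N_a = Gd⁴/(8D³k) = (78.4×10³ × 4.0⁴)/(8 × 23.0³ × 18.704)
    = 2.00704e+07 / 1.82054e+06 = 11.02 → 11 coils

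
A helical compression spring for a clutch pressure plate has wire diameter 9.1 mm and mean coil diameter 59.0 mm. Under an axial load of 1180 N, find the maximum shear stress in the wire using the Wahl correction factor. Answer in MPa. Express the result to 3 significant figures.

290 MPa

Spring index C = D/d = 59.0/9.1 = 6.4835
K_W = (4C−1)/(4C−4) + 0.615/C = 24.934/21.934 + 0.0949 = 1.2316
τ₀ = 8FD/(πd³) = 8·1180·59.0/(π·9.1³) = 556960/2367.4 = 235.26 MPa
τ_max = K·τ₀ = 1.2316 × 235.26 = 289.75 MPa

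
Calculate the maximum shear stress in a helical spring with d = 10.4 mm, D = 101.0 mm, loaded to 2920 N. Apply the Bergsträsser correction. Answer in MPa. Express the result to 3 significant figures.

Spring index C = D/d = 101.0/10.4 = 9.7115
K_B = (4C+2)/(4C−3) = 40.846/35.846 = 1.1395
τ₀ = 8FD/(πd³) = 8·2920·101.0/(π·10.4³) = 2.35936e+06/3533.9 = 667.64 MPa
τ_max = K·τ₀ = 1.1395 × 667.64 = 760.77 MPa

761 MPa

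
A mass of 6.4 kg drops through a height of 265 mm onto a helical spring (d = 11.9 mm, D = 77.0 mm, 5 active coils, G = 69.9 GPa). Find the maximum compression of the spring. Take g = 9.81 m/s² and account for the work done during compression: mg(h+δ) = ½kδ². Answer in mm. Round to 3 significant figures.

k = Gd⁴/(8D³N_a) = (69.9×10³)(11.9⁴)/(8·77.0³·5) = 76.76 N/mm
W = mg = 6.4 × 9.81 = 62.784 N
½kδ² − Wδ − Wh = 0 → δ = (W + √(W² + 2kWh))/k
δ = (62.784 + √(3941.8 + 2.55422e+06))/76.76 = (62.784 + 1599.4)/76.76 = 21.655 mm

21.7 mm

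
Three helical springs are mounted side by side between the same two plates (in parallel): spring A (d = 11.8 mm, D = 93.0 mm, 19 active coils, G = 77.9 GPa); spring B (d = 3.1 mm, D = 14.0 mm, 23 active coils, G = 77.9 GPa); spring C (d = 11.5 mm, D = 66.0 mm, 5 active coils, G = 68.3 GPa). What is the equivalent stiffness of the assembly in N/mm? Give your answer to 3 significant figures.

130 N/mm

k_A = Gd⁴/(8D³N_a) = (77.9×10³)(11.8⁴)/(8·93.0³·19) = 12.353 N/mm
k_B = Gd⁴/(8D³N_a) = (77.9×10³)(3.1⁴)/(8·14.0³·23) = 14.249 N/mm
k_C = Gd⁴/(8D³N_a) = (68.3×10³)(11.5⁴)/(8·66.0³·5) = 103.88 N/mm
Parallel: k_eq = 12.353 + 14.249 + 103.88 = 130.48 N/mm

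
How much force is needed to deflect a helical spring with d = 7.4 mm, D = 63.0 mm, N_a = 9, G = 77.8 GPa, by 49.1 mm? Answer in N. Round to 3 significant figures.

k = Gd⁴/(8D³N_a) = (77.8×10³)(7.4⁴)/(8·63.0³·9) = 12.958 N/mm
F = k·δ = 12.958 × 49.1 = 636.26 N

636 N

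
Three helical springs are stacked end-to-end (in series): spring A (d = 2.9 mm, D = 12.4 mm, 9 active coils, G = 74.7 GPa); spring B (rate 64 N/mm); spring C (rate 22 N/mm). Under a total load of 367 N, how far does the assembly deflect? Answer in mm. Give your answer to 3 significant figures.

32.0 mm

k_A = Gd⁴/(8D³N_a) = (74.7×10³)(2.9⁴)/(8·12.4³·9) = 38.487 N/mm
Series: 1/k_eq = 1/38.487 + 1/64 + 1/22 = 0.087062; k_eq = 11.486 N/mm
δ = F/k_eq = 367/11.486 = 31.952 mm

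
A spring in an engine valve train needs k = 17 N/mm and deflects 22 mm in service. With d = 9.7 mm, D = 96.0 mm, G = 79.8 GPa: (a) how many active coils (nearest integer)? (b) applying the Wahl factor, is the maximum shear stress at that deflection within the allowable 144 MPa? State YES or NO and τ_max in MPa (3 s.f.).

N_a = Gd⁴/(8D³k) = (79.8×10³)(9.7⁴)/(8·96.0³·17) = 5.871 → N_a = 6
Actual rate k = Gd⁴/(8D³·6) = 16.635 N/mm
Working load F = kδ = 16.635·22 = 365.98 N
C = 96.0/9.7 = 9.8969; K_W = (4C−1)/(4C−4)+0.615/C = 1.1464
τ_max = K_W·8FD/(πd³) = 1.1464·98.029 = 112.38 MPa
τ_max ≤ 144 MPa → acceptable

(a) 6 coils; (b) YES, τ_max = 112 MPa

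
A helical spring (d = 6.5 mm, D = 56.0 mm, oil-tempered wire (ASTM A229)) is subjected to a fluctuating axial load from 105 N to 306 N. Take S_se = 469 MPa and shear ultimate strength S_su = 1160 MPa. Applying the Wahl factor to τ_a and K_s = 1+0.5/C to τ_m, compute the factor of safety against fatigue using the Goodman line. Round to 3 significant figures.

C = D/d = 56.0/6.5 = 8.6154; K_W = (4C−1)/(4C−4)+0.615/C = 1.1699; K_s = 1+0.5/C = 1.0580
F_a = (F_max−F_min)/2 = 100.5 N; F_m = (F_max+F_min)/2 = 205.5 N
τ_a = K_W·8F_aD/(πd³) = 1.1699 × 52.186 = 61.051 MPa
τ_m = K_s·8F_mD/(πd³) = 1.0580 × 106.71 = 112.9 MPa
Goodman: 1/n_f = τ_a/S_se + τ_m/S_su = 61.051/469 + 112.9/1160 = 0.13017 + 0.09733 = 0.2275
n_f = 1/0.2275 = 4.396

4.40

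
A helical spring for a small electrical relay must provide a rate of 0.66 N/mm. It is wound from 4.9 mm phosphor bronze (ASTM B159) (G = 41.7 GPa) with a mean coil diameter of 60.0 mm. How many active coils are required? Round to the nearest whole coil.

N_a = Gd⁴/(8D³k) = (41.7×10³ × 4.9⁴)/(8 × 60.0³ × 0.66)
    = 2.40392e+07 / 1.14048e+06 = 21.08 → 21 coils

21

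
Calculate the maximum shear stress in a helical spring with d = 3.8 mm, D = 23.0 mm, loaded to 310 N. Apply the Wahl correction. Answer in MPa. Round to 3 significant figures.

414 MPa

Spring index C = D/d = 23.0/3.8 = 6.0526
K_W = (4C−1)/(4C−4) + 0.615/C = 23.211/20.211 + 0.1016 = 1.2500
τ₀ = 8FD/(πd³) = 8·310·23.0/(π·3.8³) = 57040/172.39 = 330.89 MPa
τ_max = K·τ₀ = 1.2500 × 330.89 = 413.62 MPa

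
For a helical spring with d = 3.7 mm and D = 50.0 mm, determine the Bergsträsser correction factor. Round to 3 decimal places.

C = D/d = 50.0/3.7 = 13.5135
K_B = (4C+2)/(4C−3) = 56.054/51.054 = 1.0979

1.098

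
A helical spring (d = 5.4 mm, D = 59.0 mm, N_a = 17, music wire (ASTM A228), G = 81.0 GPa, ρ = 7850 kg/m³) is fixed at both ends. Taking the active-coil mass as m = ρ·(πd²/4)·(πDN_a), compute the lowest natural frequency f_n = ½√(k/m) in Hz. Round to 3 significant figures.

33.0 Hz

k = Gd⁴/(8D³N_a) = (81.0×10³)(5.4⁴)/(8·59.0³·17) = 2.4658 N/mm = 2465.8 N/m
Wire length L = πDN_a = π·59.0·17 = 3151 mm
m = ρ·(πd²/4)·L = 7850 × 22.902×10⁻⁶ m² × 3.151 m = 0.5665 kg
f_n = ½√(k/m) = 0.5·√(2465.8/0.5665) = 0.5·√(4352.8) = 32.988 Hz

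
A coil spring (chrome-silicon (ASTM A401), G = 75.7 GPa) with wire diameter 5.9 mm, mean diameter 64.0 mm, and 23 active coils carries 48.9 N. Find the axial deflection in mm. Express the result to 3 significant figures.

25.7 mm

k = Gd⁴/(8D³N_a) = (75.7×10³)(5.9⁴)/(8·64.0³·23) = 1.9017 N/mm
δ = F/k = 48.9 / 1.9017 = 25.714 mm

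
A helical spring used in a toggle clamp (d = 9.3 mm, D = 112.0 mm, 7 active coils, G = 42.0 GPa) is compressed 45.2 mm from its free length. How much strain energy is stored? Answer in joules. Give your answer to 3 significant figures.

k = Gd⁴/(8D³N_a) = (42.0×10³)(9.3⁴)/(8·112.0³·7) = 3.9934 N/mm
U = ½kδ² = 0.5 × 3.9934 × 45.2² = 4079.3 N·mm = 4.0793 J

4.08 J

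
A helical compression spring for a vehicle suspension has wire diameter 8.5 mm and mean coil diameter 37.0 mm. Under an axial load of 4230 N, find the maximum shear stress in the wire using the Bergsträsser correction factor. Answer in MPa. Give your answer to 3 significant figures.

874 MPa

Spring index C = D/d = 37.0/8.5 = 4.3529
K_B = (4C+2)/(4C−3) = 19.412/14.412 = 1.3469
τ₀ = 8FD/(πd³) = 8·4230·37.0/(π·8.5³) = 1.25208e+06/1929.3 = 648.97 MPa
τ_max = K·τ₀ = 1.3469 × 648.97 = 874.12 MPa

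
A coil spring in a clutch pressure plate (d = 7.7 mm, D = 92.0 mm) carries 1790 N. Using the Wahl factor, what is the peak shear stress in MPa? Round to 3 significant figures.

1030 MPa

Spring index C = D/d = 92.0/7.7 = 11.9481
K_W = (4C−1)/(4C−4) + 0.615/C = 46.792/43.792 + 0.0515 = 1.1200
τ₀ = 8FD/(πd³) = 8·1790·92.0/(π·7.7³) = 1.31744e+06/1434.2 = 918.56 MPa
τ_max = K·τ₀ = 1.1200 × 918.56 = 1028.8 MPa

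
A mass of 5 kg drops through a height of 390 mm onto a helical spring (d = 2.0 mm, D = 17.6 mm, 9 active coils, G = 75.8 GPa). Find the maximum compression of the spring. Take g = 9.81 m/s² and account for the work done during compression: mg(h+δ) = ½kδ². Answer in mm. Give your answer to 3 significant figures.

128 mm

k = Gd⁴/(8D³N_a) = (75.8×10³)(2.0⁴)/(8·17.6³·9) = 3.0897 N/mm
W = mg = 5 × 9.81 = 49.05 N
½kδ² − Wδ − Wh = 0 → δ = (W + √(W² + 2kWh))/k
δ = (49.05 + √(2405.9 + 118209))/3.0897 = (49.05 + 347.3)/3.0897 = 128.28 mm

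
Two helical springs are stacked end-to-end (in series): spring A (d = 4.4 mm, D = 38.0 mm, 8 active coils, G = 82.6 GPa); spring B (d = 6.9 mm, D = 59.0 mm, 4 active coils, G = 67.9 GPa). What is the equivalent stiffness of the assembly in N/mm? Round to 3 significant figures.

6.40 N/mm

k_A = Gd⁴/(8D³N_a) = (82.6×10³)(4.4⁴)/(8·38.0³·8) = 8.8158 N/mm
k_B = Gd⁴/(8D³N_a) = (67.9×10³)(6.9⁴)/(8·59.0³·4) = 23.419 N/mm
Series: 1/k_eq = 1/8.8158 + 1/23.419 = 0.15613; k_eq = 6.4047 N/mm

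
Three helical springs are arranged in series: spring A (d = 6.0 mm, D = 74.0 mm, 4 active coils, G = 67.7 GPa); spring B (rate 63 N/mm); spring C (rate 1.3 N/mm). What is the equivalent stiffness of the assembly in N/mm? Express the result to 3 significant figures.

1.07 N/mm

k_A = Gd⁴/(8D³N_a) = (67.7×10³)(6.0⁴)/(8·74.0³·4) = 6.7663 N/mm
Series: 1/k_eq = 1/6.7663 + 1/63 + 1/1.3 = 0.9329; k_eq = 1.0719 N/mm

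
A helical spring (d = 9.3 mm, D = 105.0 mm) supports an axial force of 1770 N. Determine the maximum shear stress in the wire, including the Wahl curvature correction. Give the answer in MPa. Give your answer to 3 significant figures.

Spring index C = D/d = 105.0/9.3 = 11.2903
K_W = (4C−1)/(4C−4) + 0.615/C = 44.161/41.161 + 0.0545 = 1.1274
τ₀ = 8FD/(πd³) = 8·1770·105.0/(π·9.3³) = 1.4868e+06/2527 = 588.37 MPa
τ_max = K·τ₀ = 1.1274 × 588.37 = 663.31 MPa

663 MPa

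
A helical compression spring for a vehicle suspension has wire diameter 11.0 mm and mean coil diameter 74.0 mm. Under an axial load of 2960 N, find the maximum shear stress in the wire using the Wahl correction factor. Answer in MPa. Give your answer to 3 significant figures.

Spring index C = D/d = 74.0/11.0 = 6.7273
K_W = (4C−1)/(4C−4) + 0.615/C = 25.909/22.909 + 0.0914 = 1.2224
τ₀ = 8FD/(πd³) = 8·2960·74.0/(π·11.0³) = 1.75232e+06/4181.5 = 419.07 MPa
τ_max = K·τ₀ = 1.2224 × 419.07 = 512.26 MPa

512 MPa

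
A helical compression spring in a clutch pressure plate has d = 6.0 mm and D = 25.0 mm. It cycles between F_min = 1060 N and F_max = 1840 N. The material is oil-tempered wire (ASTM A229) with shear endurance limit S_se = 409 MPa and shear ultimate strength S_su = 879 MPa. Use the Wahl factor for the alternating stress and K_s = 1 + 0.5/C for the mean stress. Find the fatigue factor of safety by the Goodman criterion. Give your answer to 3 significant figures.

1.07

C = D/d = 25.0/6.0 = 4.1667; K_W = (4C−1)/(4C−4)+0.615/C = 1.3844; K_s = 1+0.5/C = 1.1200
F_a = (F_max−F_min)/2 = 390 N; F_m = (F_max+F_min)/2 = 1450 N
τ_a = K_W·8F_aD/(πd³) = 1.3844 × 114.95 = 159.14 MPa
τ_m = K_s·8F_mD/(πd³) = 1.1200 × 427.36 = 478.64 MPa
Goodman: 1/n_f = τ_a/S_se + τ_m/S_su = 159.14/409 + 478.64/879 = 0.38908 + 0.54453 = 0.93362
n_f = 1/0.93362 = 1.071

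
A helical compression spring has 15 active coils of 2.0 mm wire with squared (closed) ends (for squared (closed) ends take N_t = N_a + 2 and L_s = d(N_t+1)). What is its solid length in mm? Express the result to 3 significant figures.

36.0 mm

squared (closed) ends: N_t = N_a + 2 = 15 + 2 = 17
L_s = d·(N_t+1) = 2.0 × 18 = 36 mm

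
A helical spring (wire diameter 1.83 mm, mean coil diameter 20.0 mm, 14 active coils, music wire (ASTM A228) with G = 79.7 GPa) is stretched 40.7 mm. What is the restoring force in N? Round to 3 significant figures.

40.6 N

k = Gd⁴/(8D³N_a) = (79.7×10³)(1.83⁴)/(8·20.0³·14) = 0.9976 N/mm
F = k·δ = 0.9976 × 40.7 = 40.602 N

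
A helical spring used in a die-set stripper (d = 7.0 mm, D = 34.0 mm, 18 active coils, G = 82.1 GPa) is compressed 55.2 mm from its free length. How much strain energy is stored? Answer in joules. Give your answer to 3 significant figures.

k = Gd⁴/(8D³N_a) = (82.1×10³)(7.0⁴)/(8·34.0³·18) = 34.829 N/mm
U = ½kδ² = 0.5 × 34.829 × 55.2² = 53062 N·mm = 53.062 J

53.1 J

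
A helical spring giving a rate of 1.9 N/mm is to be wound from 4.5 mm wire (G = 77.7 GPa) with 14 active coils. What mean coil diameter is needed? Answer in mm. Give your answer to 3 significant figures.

53.1 mm

D = (Gd⁴/(8N_a·k))^(1/3) = (77.7×10³·4.5⁴/(8·14·1.9))^(1/3)
  = (149727)^(1/3) = 53.1006 mm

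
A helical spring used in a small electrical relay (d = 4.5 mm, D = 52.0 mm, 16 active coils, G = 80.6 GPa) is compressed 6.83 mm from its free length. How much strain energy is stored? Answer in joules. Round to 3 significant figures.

k = Gd⁴/(8D³N_a) = (80.6×10³)(4.5⁴)/(8·52.0³·16) = 1.8364 N/mm
U = ½kδ² = 0.5 × 1.8364 × 6.83² = 42.833 N·mm = 0.042833 J

0.0428 J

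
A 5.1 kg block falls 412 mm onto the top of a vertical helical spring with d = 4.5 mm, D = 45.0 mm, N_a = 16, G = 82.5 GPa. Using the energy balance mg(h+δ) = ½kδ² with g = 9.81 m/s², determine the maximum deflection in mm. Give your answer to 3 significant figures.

k = Gd⁴/(8D³N_a) = (82.5×10³)(4.5⁴)/(8·45.0³·16) = 2.9004 N/mm
W = mg = 5.1 × 9.81 = 50.031 N
½kδ² − Wδ − Wh = 0 → δ = (W + √(W² + 2kWh))/k
δ = (50.031 + √(2503.1 + 119570))/2.9004 = (50.031 + 349.39)/2.9004 = 137.71 mm

138 mm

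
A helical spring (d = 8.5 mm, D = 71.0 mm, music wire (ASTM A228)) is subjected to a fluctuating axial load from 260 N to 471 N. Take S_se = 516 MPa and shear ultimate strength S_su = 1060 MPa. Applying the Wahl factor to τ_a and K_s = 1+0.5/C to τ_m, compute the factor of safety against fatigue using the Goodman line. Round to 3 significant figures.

5.61

C = D/d = 71.0/8.5 = 8.3529; K_W = (4C−1)/(4C−4)+0.615/C = 1.1756; K_s = 1+0.5/C = 1.0599
F_a = (F_max−F_min)/2 = 105.5 N; F_m = (F_max+F_min)/2 = 365.5 N
τ_a = K_W·8F_aD/(πd³) = 1.1756 × 31.059 = 36.514 MPa
τ_m = K_s·8F_mD/(πd³) = 1.0599 × 107.6 = 114.05 MPa
Goodman: 1/n_f = τ_a/S_se + τ_m/S_su = 36.514/516 + 114.05/1060 = 0.07076 + 0.10759 = 0.17835
n_f = 1/0.17835 = 5.607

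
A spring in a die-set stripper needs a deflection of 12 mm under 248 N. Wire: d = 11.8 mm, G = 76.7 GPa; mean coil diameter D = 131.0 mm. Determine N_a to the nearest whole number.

Required rate k = F/δ = 248/12 = 20.667 N/mm
N_a = Gd⁴/(8D³k) = (76.7×10³ × 11.8⁴)/(8 × 131.0³ × 20.667)
    = 1.48704e+09 / 3.71684e+08 = 4.001 → 4 coils

4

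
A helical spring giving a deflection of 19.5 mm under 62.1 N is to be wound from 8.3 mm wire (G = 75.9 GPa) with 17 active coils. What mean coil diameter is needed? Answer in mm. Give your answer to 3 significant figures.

Required rate k = F/δ = 62.1/19.5 = 3.1846 N/mm
D = (Gd⁴/(8N_a·k))^(1/3) = (75.9×10³·8.3⁴/(8·17·3.1846))^(1/3)
  = (831684)^(1/3) = 94.0415 mm

94.0 mm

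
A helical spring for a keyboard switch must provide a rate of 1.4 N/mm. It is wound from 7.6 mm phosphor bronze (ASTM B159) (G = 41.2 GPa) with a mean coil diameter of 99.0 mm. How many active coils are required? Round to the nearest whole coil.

N_a = Gd⁴/(8D³k) = (41.2×10³ × 7.6⁴)/(8 × 99.0³ × 1.4)
    = 1.37452e+08 / 1.08673e+07 = 12.65 → 13 coils

13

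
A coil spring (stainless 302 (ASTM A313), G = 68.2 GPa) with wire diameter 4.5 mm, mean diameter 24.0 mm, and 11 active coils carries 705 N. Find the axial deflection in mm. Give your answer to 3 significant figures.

k = Gd⁴/(8D³N_a) = (68.2×10³)(4.5⁴)/(8·24.0³·11) = 22.989 N/mm
δ = F/k = 705 / 22.989 = 30.667 mm

30.7 mm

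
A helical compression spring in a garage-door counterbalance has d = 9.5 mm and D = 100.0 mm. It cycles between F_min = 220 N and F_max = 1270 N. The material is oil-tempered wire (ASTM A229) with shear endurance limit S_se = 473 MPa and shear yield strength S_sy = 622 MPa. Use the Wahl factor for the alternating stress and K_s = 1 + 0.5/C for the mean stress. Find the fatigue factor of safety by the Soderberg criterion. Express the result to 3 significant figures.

C = D/d = 100.0/9.5 = 10.5263; K_W = (4C−1)/(4C−4)+0.615/C = 1.1372; K_s = 1+0.5/C = 1.0475
F_a = (F_max−F_min)/2 = 525 N; F_m = (F_max+F_min)/2 = 745 N
τ_a = K_W·8F_aD/(πd³) = 1.1372 × 155.93 = 177.32 MPa
τ_m = K_s·8F_mD/(πd³) = 1.0475 × 221.27 = 231.78 MPa
Soderberg: 1/n_f = τ_a/S_se + τ_m/S_sy = 177.32/473 + 231.78/622 = 0.37488 + 0.37264 = 0.74752
n_f = 1/0.74752 = 1.338

1.34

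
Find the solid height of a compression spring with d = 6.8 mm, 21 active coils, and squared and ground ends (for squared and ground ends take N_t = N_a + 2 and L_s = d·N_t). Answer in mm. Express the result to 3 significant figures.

156 mm

squared and ground ends: N_t = N_a + 2 = 21 + 2 = 23
L_s = d·N_t = 6.8 × 23 = 156.4 mm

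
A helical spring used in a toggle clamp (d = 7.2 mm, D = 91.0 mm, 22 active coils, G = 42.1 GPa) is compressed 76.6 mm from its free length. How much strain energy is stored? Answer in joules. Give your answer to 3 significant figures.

2.50 J

k = Gd⁴/(8D³N_a) = (42.1×10³)(7.2⁴)/(8·91.0³·22) = 0.85305 N/mm
U = ½kδ² = 0.5 × 0.85305 × 76.6² = 2502.7 N·mm = 2.5027 J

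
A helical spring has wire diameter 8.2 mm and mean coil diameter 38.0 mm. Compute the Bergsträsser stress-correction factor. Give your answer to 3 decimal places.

1.322

C = D/d = 38.0/8.2 = 4.6341
K_B = (4C+2)/(4C−3) = 20.537/15.537 = 1.3218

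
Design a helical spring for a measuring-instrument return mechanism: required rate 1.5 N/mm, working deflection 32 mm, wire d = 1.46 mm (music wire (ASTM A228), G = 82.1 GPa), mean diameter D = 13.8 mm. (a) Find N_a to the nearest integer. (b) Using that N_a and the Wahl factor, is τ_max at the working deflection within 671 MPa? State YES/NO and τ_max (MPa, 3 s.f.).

(a) 12 coils; (b) YES, τ_max = 616 MPa

N_a = Gd⁴/(8D³k) = (82.1×10³)(1.46⁴)/(8·13.8³·1.5) = 11.83 → N_a = 12
Actual rate k = Gd⁴/(8D³·12) = 1.4786 N/mm
Working load F = kδ = 1.4786·32 = 47.315 N
C = 13.8/1.46 = 9.4521; K_W = (4C−1)/(4C−4)+0.615/C = 1.1538
τ_max = K_W·8FD/(πd³) = 1.1538·534.26 = 616.44 MPa
τ_max ≤ 671 MPa → acceptable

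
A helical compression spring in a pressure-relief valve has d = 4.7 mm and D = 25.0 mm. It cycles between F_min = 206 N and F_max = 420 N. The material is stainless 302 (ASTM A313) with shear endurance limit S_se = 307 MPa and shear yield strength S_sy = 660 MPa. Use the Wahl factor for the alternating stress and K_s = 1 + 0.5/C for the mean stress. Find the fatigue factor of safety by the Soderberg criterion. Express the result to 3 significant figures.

1.68

C = D/d = 25.0/4.7 = 5.3191; K_W = (4C−1)/(4C−4)+0.615/C = 1.2893; K_s = 1+0.5/C = 1.0940
F_a = (F_max−F_min)/2 = 107 N; F_m = (F_max+F_min)/2 = 313 N
τ_a = K_W·8F_aD/(πd³) = 1.2893 × 65.61 = 84.589 MPa
τ_m = K_s·8F_mD/(πd³) = 1.0940 × 191.92 = 209.97 MPa
Soderberg: 1/n_f = τ_a/S_se + τ_m/S_sy = 84.589/307 + 209.97/660 = 0.27553 + 0.31813 = 0.59366
n_f = 1/0.59366 = 1.684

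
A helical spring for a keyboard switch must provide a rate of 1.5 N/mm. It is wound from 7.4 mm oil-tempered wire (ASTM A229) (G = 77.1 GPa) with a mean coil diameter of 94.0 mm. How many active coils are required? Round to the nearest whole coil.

23

N_a = Gd⁴/(8D³k) = (77.1×10³ × 7.4⁴)/(8 × 94.0³ × 1.5)
    = 2.31197e+08 / 9.96701e+06 = 23.2 → 23 coils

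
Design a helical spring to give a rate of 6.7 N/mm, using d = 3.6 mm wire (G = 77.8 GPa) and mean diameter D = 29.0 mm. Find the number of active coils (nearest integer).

10

N_a = Gd⁴/(8D³k) = (77.8×10³ × 3.6⁴)/(8 × 29.0³ × 6.7)
    = 1.30674e+07 / 1.30725e+06 = 9.996 → 10 coils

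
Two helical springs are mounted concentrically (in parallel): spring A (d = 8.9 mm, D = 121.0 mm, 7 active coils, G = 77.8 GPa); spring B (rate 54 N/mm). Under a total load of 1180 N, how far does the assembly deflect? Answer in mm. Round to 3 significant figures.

k_A = Gd⁴/(8D³N_a) = (77.8×10³)(8.9⁴)/(8·121.0³·7) = 4.9203 N/mm
Parallel: k_eq = 4.9203 + 54 = 58.92 N/mm
δ = F/k_eq = 1180/58.92 = 20.027 mm

20.0 mm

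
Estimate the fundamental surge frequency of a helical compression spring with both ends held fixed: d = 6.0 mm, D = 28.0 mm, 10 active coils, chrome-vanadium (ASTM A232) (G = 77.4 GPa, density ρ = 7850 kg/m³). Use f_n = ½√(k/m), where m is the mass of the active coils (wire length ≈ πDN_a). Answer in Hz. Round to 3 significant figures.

270 Hz

k = Gd⁴/(8D³N_a) = (77.4×10³)(6.0⁴)/(8·28.0³·10) = 57.119 N/mm = 57119 N/m
Wire length L = πDN_a = π·28.0·10 = 879.65 mm
m = ρ·(πd²/4)·L = 7850 × 28.274×10⁻⁶ m² × 0.87965 m = 0.19524 kg
f_n = ½√(k/m) = 0.5·√(57119/0.19524) = 0.5·√(2.9256e+05) = 270.44 Hz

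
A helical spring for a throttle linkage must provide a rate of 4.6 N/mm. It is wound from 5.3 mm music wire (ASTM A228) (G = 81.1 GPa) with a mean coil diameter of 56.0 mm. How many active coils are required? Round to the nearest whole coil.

N_a = Gd⁴/(8D³k) = (81.1×10³ × 5.3⁴)/(8 × 56.0³ × 4.6)
    = 6.39918e+07 / 6.46267e+06 = 9.902 → 10 coils

10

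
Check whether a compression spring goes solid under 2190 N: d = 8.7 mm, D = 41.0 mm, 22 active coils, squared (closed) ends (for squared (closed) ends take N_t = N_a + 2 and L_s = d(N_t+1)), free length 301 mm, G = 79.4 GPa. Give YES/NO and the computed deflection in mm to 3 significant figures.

NO, δ = 58.4 mm

k = Gd⁴/(8D³N_a) = (79.4×10³)(8.7⁴)/(8·41.0³·22) = 37.5 N/mm
N_t = 24; L_s = 8.7·25 = 217.5 mm; δ_solid = L₀ − L_s = 301 − 217.5 = 83.5 mm
δ = F/k = 2190/37.5 = 58.4 mm
δ < δ_solid → spring does not go solid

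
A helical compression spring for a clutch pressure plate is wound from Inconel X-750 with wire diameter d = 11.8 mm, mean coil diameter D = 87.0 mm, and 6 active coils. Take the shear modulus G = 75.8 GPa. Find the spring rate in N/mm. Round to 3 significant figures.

k = Gd⁴/(8D³N_a) = (75.8×10³ × 11.8⁴) / (8 × 87.0³ × 6)
  = 1.46959e+09 / 3.16081e+07 = 46.494 N/mm

46.5 N/mm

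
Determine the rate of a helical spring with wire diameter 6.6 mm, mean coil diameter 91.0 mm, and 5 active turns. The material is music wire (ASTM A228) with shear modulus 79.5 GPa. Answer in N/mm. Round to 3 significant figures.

k = Gd⁴/(8D³N_a) = (79.5×10³ × 6.6⁴) / (8 × 91.0³ × 5)
  = 1.50849e+08 / 3.01428e+07 = 5.0045 N/mm

5.00 N/mm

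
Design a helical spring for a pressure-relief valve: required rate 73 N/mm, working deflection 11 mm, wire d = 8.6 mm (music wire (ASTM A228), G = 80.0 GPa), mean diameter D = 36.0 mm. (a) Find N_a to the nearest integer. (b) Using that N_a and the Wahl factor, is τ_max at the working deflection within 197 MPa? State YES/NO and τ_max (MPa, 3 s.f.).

N_a = Gd⁴/(8D³k) = (80.0×10³)(8.6⁴)/(8·36.0³·73) = 16.06 → N_a = 16
Actual rate k = Gd⁴/(8D³·16) = 73.277 N/mm
Working load F = kδ = 73.277·11 = 806.04 N
C = 36.0/8.6 = 4.1860; K_W = (4C−1)/(4C−4)+0.615/C = 1.3823
τ_max = K_W·8FD/(πd³) = 1.3823·116.17 = 160.59 MPa
τ_max ≤ 197 MPa → acceptable

(a) 16 coils; (b) YES, τ_max = 161 MPa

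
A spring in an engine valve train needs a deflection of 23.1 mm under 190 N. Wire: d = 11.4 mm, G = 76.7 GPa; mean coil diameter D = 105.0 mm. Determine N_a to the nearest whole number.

Required rate k = F/δ = 190/23.1 = 8.2251 N/mm
N_a = Gd⁴/(8D³k) = (76.7×10³ × 11.4⁴)/(8 × 105.0³ × 8.2251)
    = 1.29543e+09 / 7.61727e+07 = 17.01 → 17 coils

17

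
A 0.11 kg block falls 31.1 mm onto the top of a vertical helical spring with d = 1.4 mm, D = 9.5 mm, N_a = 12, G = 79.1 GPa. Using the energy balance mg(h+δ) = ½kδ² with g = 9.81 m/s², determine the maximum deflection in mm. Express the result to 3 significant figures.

4.57 mm

k = Gd⁴/(8D³N_a) = (79.1×10³)(1.4⁴)/(8·9.5³·12) = 3.6919 N/mm
W = mg = 0.11 × 9.81 = 1.0791 N
½kδ² − Wδ − Wh = 0 → δ = (W + √(W² + 2kWh))/k
δ = (1.0791 + √(1.1645 + 247.798))/3.6919 = (1.0791 + 15.779)/3.6919 = 4.5662 mm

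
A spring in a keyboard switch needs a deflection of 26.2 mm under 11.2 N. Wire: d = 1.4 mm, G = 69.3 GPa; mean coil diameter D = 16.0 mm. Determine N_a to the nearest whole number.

19

Required rate k = F/δ = 11.2/26.2 = 0.42748 N/mm
N_a = Gd⁴/(8D³k) = (69.3×10³ × 1.4⁴)/(8 × 16.0³ × 0.42748)
    = 266223 / 14007.7 = 19.01 → 19 coils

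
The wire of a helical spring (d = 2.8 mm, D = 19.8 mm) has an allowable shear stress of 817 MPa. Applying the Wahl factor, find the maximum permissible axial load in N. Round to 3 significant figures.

C = D/d = 19.8/2.8 = 7.0714
K_W = (4C−1)/(4C−4) + 0.615/C = 27.286/24.286 + 0.0870 = 1.2105
τ_max = K·8FD/(πd³) → F_max = τ_allow·πd³/(8DK)
F_max = 817·π·2.8³/(8·19.8·1.2105) = 56344/191.74 = 293.85 N

294 N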